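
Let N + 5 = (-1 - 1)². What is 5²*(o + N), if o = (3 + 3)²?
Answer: 875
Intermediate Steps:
N = -1 (N = -5 + (-1 - 1)² = -5 + (-2)² = -5 + 4 = -1)
o = 36 (o = 6² = 36)
5²*(o + N) = 5²*(36 - 1) = 25*35 = 875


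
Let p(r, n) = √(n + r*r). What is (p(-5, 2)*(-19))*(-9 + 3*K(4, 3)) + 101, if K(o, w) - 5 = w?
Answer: 101 - 855*√3 ≈ -1379.9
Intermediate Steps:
K(o, w) = 5 + w
p(r, n) = √(n + r²)
(p(-5, 2)*(-19))*(-9 + 3*K(4, 3)) + 101 = (√(2 + (-5)²)*(-19))*(-9 + 3*(5 + 3)) + 101 = (√(2 + 25)*(-19))*(-9 + 3*8) + 101 = (√27*(-19))*(-9 + 24) + 101 = ((3*√3)*(-19))*15 + 101 = -57*√3*15 + 101 = -855*√3 + 101 = 101 - 855*√3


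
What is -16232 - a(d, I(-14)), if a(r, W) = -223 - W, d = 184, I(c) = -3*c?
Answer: -15967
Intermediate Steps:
-16232 - a(d, I(-14)) = -16232 - (-223 - (-3)*(-14)) = -16232 - (-223 - 1*42) = -16232 - (-223 - 42) = -16232 - 1*(-265) = -16232 + 265 = -15967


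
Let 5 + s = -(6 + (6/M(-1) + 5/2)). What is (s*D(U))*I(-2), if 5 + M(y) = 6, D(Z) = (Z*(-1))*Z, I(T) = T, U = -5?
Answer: -975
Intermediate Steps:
D(Z) = -Z² (D(Z) = (-Z)*Z = -Z²)
M(y) = 1 (M(y) = -5 + 6 = 1)
s = -39/2 (s = -5 - (6 + (6/1 + 5/2)) = -5 - (6 + (6*1 + 5*(½))) = -5 - (6 + (6 + 5/2)) = -5 - (6 + 17/2) = -5 - 1*29/2 = -5 - 29/2 = -39/2 ≈ -19.500)
(s*D(U))*I(-2) = -(-39)*(-5)²/2*(-2) = -(-39)*25/2*(-2) = -39/2*(-25)*(-2) = (975/2)*(-2) = -975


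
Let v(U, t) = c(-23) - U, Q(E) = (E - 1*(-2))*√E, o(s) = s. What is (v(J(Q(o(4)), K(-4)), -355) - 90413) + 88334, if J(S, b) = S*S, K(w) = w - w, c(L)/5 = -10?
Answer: -2273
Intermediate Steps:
c(L) = -50 (c(L) = 5*(-10) = -50)
Q(E) = √E*(2 + E) (Q(E) = (E + 2)*√E = (2 + E)*√E = √E*(2 + E))
K(w) = 0
J(S, b) = S²
v(U, t) = -50 - U
(v(J(Q(o(4)), K(-4)), -355) - 90413) + 88334 = ((-50 - (√4*(2 + 4))²) - 90413) + 88334 = ((-50 - (2*6)²) - 90413) + 88334 = ((-50 - 1*12²) - 90413) + 88334 = ((-50 - 1*144) - 90413) + 88334 = ((-50 - 144) - 90413) + 88334 = (-194 - 90413) + 88334 = -90607 + 88334 = -2273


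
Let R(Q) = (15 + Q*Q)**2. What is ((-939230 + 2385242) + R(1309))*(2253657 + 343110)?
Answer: 7624289654601505476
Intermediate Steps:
R(Q) = (15 + Q**2)**2
((-939230 + 2385242) + R(1309))*(2253657 + 343110) = ((-939230 + 2385242) + (15 + 1309**2)**2)*(2253657 + 343110) = (1446012 + (15 + 1713481)**2)*2596767 = (1446012 + 1713496**2)*2596767 = (1446012 + 2936068542016)*2596767 = 2936069988028*2596767 = 7624289654601505476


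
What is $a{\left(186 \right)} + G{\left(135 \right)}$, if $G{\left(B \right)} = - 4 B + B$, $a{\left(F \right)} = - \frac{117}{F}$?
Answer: $- \frac{25149}{62} \approx -405.63$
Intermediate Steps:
$G{\left(B \right)} = - 3 B$
$a{\left(186 \right)} + G{\left(135 \right)} = - \frac{117}{186} - 405 = \left(-117\right) \frac{1}{186} - 405 = - \frac{39}{62} - 405 = - \frac{25149}{62}$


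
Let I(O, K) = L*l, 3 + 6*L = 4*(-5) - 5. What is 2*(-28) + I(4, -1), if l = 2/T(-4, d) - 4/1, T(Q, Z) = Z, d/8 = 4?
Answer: -301/8 ≈ -37.625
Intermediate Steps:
d = 32 (d = 8*4 = 32)
L = -14/3 (L = -½ + (4*(-5) - 5)/6 = -½ + (-20 - 5)/6 = -½ + (⅙)*(-25) = -½ - 25/6 = -14/3 ≈ -4.6667)
l = -63/16 (l = 2/32 - 4/1 = 2*(1/32) - 4*1 = 1/16 - 4 = -63/16 ≈ -3.9375)
I(O, K) = 147/8 (I(O, K) = -14/3*(-63/16) = 147/8)
2*(-28) + I(4, -1) = 2*(-28) + 147/8 = -56 + 147/8 = -301/8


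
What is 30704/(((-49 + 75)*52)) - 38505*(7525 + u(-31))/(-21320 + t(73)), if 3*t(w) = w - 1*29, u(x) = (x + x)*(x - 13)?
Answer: 200404734463/10801804 ≈ 18553.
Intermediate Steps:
u(x) = 2*x*(-13 + x) (u(x) = (2*x)*(-13 + x) = 2*x*(-13 + x))
t(w) = -29/3 + w/3 (t(w) = (w - 1*29)/3 = (w - 29)/3 = (-29 + w)/3 = -29/3 + w/3)
30704/(((-49 + 75)*52)) - 38505*(7525 + u(-31))/(-21320 + t(73)) = 30704/(((-49 + 75)*52)) - 38505*(7525 + 2*(-31)*(-13 - 31))/(-21320 + (-29/3 + (1/3)*73)) = 30704/((26*52)) - 38505*(7525 + 2*(-31)*(-44))/(-21320 + (-29/3 + 73/3)) = 30704/1352 - 38505*(7525 + 2728)/(-21320 + 44/3) = 30704*(1/1352) - 38505/((-63916/3/10253)) = 3838/169 - 38505/((-63916/3*1/10253)) = 3838/169 - 38505/(-63916/30759) = 3838/169 - 38505*(-30759/63916) = 3838/169 + 1184375295/63916 = 200404734463/10801804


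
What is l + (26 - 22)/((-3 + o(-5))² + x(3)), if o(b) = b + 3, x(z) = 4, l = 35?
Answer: 1019/29 ≈ 35.138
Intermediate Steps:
o(b) = 3 + b
l + (26 - 22)/((-3 + o(-5))² + x(3)) = 35 + (26 - 22)/((-3 + (3 - 5))² + 4) = 35 + 4/((-3 - 2)² + 4) = 35 + 4/((-5)² + 4) = 35 + 4/(25 + 4) = 35 + 4/29 = 1019/29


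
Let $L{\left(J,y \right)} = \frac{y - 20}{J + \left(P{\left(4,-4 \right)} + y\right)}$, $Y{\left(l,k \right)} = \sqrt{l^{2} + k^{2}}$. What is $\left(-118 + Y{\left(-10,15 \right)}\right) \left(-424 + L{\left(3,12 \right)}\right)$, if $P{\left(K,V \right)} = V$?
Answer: $\frac{551296}{11} - \frac{23360 \sqrt{13}}{11} \approx 42461.0$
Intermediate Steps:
$Y{\left(l,k \right)} = \sqrt{k^{2} + l^{2}}$
$L{\left(J,y \right)} = \frac{-20 + y}{-4 + J + y}$ ($L{\left(J,y \right)} = \frac{y - 20}{J + \left(-4 + y\right)} = \frac{-20 + y}{-4 + J + y}$)
$\left(-118 + Y{\left(-10,15 \right)}\right) \left(-424 + L{\left(3,12 \right)}\right) = \left(-118 + \sqrt{15^{2} + \left(-10\right)^{2}}\right) \left(-424 + \frac{-20 + 12}{-4 + 3 + 12}\right) = \left(-118 + \sqrt{225 + 100}\right) \left(-424 + \frac{1}{11} \left(-8\right)\right) = \left(-118 + \sqrt{325}\right) \left(-424 + \frac{1}{11} \left(-8\right)\right) = \left(-118 + 5 \sqrt{13}\right) \left(-424 - \frac{8}{11}\right) = \left(-118 + 5 \sqrt{13}\right) \left(- \frac{4672}{11}\right) = \frac{551296}{11} - \frac{23360 \sqrt{13}}{11}$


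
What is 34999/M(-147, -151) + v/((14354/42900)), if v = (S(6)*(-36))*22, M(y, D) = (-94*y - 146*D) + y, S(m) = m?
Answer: -3640396908977/256340909 ≈ -14201.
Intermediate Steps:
M(y, D) = -146*D - 93*y (M(y, D) = (-146*D - 94*y) + y = -146*D - 93*y)
v = -4752 (v = (6*(-36))*22 = -216*22 = -4752)
34999/M(-147, -151) + v/((14354/42900)) = 34999/(-146*(-151) - 93*(-147)) - 4752/(14354/42900) = 34999/(22046 + 13671) - 4752/(14354*(1/42900)) = 34999/35717 - 4752/7177/21450 = 34999*(1/35717) - 4752*21450/7177 = 34999/35717 - 101930400/7177 = -3640396908977/256340909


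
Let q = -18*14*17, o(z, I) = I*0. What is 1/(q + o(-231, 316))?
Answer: -1/4284 ≈ -0.00023343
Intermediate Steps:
o(z, I) = 0
q = -4284 (q = -252*17 = -4284)
1/(q + o(-231, 316)) = 1/(-4284 + 0) = 1/(-4284) = -1/4284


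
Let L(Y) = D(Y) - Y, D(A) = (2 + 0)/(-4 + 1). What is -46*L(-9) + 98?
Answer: -856/3 ≈ -285.33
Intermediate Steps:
D(A) = -2/3 (D(A) = 2/(-3) = 2*(-1/3) = -2/3)
L(Y) = -2/3 - Y
-46*L(-9) + 98 = -46*(-2/3 - 1*(-9)) + 98 = -46*(-2/3 + 9) + 98 = -46*25/3 + 98 = -1150/3 + 98 = -856/3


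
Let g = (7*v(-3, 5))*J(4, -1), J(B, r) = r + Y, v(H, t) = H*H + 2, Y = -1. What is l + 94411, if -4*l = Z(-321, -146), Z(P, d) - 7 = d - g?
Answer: 377629/4 ≈ 94407.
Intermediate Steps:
v(H, t) = 2 + H**2 (v(H, t) = H**2 + 2 = 2 + H**2)
J(B, r) = -1 + r (J(B, r) = r - 1 = -1 + r)
g = -154 (g = (7*(2 + (-3)**2))*(-1 - 1) = (7*(2 + 9))*(-2) = (7*11)*(-2) = 77*(-2) = -154)
Z(P, d) = 161 + d (Z(P, d) = 7 + (d - 1*(-154)) = 7 + (d + 154) = 7 + (154 + d) = 161 + d)
l = -15/4 (l = -(161 - 146)/4 = -1/4*15 = -15/4 ≈ -3.7500)
l + 94411 = -15/4 + 94411 = 377629/4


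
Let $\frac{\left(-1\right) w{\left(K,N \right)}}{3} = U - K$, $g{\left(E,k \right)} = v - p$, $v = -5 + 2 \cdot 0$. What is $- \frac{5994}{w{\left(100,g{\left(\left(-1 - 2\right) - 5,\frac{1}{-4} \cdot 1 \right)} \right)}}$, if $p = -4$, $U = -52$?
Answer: $- \frac{999}{76} \approx -13.145$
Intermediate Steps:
$v = -5$ ($v = -5 + 0 = -5$)
$g{\left(E,k \right)} = -1$ ($g{\left(E,k \right)} = -5 - -4 = -5 + 4 = -1$)
$w{\left(K,N \right)} = 156 + 3 K$ ($w{\left(K,N \right)} = - 3 \left(-52 - K\right) = 156 + 3 K$)
$- \frac{5994}{w{\left(100,g{\left(\left(-1 - 2\right) - 5,\frac{1}{-4} \cdot 1 \right)} \right)}} = - \frac{5994}{156 + 3 \cdot 100} = - \frac{5994}{156 + 300} = - \frac{5994}{456} = \left(-5994\right) \frac{1}{456} = - \frac{999}{76}$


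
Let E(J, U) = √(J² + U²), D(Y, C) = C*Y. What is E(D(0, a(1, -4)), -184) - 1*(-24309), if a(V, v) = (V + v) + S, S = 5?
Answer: 24493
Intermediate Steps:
a(V, v) = 5 + V + v (a(V, v) = (V + v) + 5 = 5 + V + v)
E(D(0, a(1, -4)), -184) - 1*(-24309) = √(((5 + 1 - 4)*0)² + (-184)²) - 1*(-24309) = √((2*0)² + 33856) + 24309 = √(0² + 33856) + 24309 = √(0 + 33856) + 24309 = √33856 + 24309 = 184 + 24309 = 24493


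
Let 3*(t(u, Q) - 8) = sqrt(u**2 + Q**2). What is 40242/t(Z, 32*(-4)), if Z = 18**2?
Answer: -181089/7549 + 60363*sqrt(7585)/15098 ≈ 324.21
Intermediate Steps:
Z = 324
t(u, Q) = 8 + sqrt(Q**2 + u**2)/3 (t(u, Q) = 8 + sqrt(u**2 + Q**2)/3 = 8 + sqrt(Q**2 + u**2)/3)
40242/t(Z, 32*(-4)) = 40242/(8 + sqrt((32*(-4))**2 + 324**2)/3) = 40242/(8 + sqrt((-128)**2 + 104976)/3) = 40242/(8 + sqrt(16384 + 104976)/3) = 40242/(8 + sqrt(121360)/3) = 40242/(8 + (4*sqrt(7585))/3) = 40242/(8 + 4*sqrt(7585)/3)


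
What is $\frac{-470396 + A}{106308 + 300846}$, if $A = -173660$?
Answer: $- \frac{10388}{6567} \approx -1.5818$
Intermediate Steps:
$\frac{-470396 + A}{106308 + 300846} = \frac{-470396 - 173660}{106308 + 300846} = - \frac{644056}{407154} = \left(-644056\right) \frac{1}{407154} = - \frac{10388}{6567}$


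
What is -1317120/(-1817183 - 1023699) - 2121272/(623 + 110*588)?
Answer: -2970135777272/92759058623 ≈ -32.020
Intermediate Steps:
-1317120/(-1817183 - 1023699) - 2121272/(623 + 110*588) = -1317120/(-2840882) - 2121272/(623 + 64680) = -1317120*(-1/2840882) - 2121272/65303 = 658560/1420441 - 2121272*1/65303 = 658560/1420441 - 2121272/65303 = -2970135777272/92759058623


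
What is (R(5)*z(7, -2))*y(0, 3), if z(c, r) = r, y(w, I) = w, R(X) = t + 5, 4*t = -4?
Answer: 0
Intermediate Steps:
t = -1 (t = (¼)*(-4) = -1)
R(X) = 4 (R(X) = -1 + 5 = 4)
(R(5)*z(7, -2))*y(0, 3) = (4*(-2))*0 = -8*0 = 0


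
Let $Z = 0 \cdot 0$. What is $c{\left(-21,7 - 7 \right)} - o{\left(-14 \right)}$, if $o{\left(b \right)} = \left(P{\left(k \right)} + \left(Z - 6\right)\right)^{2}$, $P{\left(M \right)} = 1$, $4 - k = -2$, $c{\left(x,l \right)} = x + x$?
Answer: $-67$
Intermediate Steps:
$c{\left(x,l \right)} = 2 x$
$k = 6$ ($k = 4 - -2 = 4 + 2 = 6$)
$Z = 0$
$o{\left(b \right)} = 25$ ($o{\left(b \right)} = \left(1 + \left(0 - 6\right)\right)^{2} = \left(1 - 6\right)^{2} = \left(-5\right)^{2} = 25$)
$c{\left(-21,7 - 7 \right)} - o{\left(-14 \right)} = 2 \left(-21\right) - 25 = -42 - 25 = -67$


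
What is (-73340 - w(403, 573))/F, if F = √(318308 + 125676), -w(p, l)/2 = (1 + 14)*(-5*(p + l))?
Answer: -54935*√27749/27749 ≈ -329.78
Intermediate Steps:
w(p, l) = 150*l + 150*p (w(p, l) = -2*(1 + 14)*(-5*(p + l)) = -30*(-5*(l + p)) = -30*(-5*l - 5*p) = -2*(-75*l - 75*p) = 150*l + 150*p)
F = 4*√27749 (F = √443984 = 4*√27749 ≈ 666.32)
(-73340 - w(403, 573))/F = (-73340 - (150*573 + 150*403))/((4*√27749)) = (-73340 - (85950 + 60450))*(√27749/110996) = (-73340 - 1*146400)*(√27749/110996) = (-73340 - 146400)*(√27749/110996) = -54935*√27749/27749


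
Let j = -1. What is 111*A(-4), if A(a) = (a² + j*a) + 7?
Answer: 2997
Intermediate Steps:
A(a) = 7 + a² - a (A(a) = (a² - a) + 7 = 7 + a² - a)
111*A(-4) = 111*(7 + (-4)² - 1*(-4)) = 111*(7 + 16 + 4) = 111*27 = 2997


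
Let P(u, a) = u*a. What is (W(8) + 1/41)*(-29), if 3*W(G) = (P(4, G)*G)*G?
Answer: -2435159/123 ≈ -19798.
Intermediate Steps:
P(u, a) = a*u
W(G) = 4*G³/3 (W(G) = (((G*4)*G)*G)/3 = (((4*G)*G)*G)/3 = ((4*G²)*G)/3 = (4*G³)/3 = 4*G³/3)
(W(8) + 1/41)*(-29) = ((4/3)*8³ + 1/41)*(-29) = ((4/3)*512 + 1/41)*(-29) = (2048/3 + 1/41)*(-29) = (83971/123)*(-29) = -2435159/123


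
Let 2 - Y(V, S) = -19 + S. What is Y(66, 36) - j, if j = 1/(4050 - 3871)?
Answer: -2686/179 ≈ -15.006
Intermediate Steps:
Y(V, S) = 21 - S (Y(V, S) = 2 - (-19 + S) = 2 + (19 - S) = 21 - S)
j = 1/179 ≈ 0.0055866
Y(66, 36) - j = (21 - 1*36) - 1*1/179 = (21 - 36) - 1/179 = -15 - 1/179 = -2686/179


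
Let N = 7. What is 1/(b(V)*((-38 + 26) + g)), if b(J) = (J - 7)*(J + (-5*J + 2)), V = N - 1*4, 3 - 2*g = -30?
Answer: 1/180 ≈ 0.0055556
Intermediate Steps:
g = 33/2 (g = 3/2 - ½*(-30) = 3/2 + 15 = 33/2 ≈ 16.500)
V = 3 (V = 7 - 1*4 = 7 - 4 = 3)
b(J) = (-7 + J)*(2 - 4*J) (b(J) = (-7 + J)*(J + (2 - 5*J)) = (-7 + J)*(2 - 4*J))
1/(b(V)*((-38 + 26) + g)) = 1/((-14 - 4*3² + 30*3)*((-38 + 26) + 33/2)) = 1/((-14 - 4*9 + 90)*(-12 + 33/2)) = 1/((-14 - 36 + 90)*(9/2)) = 1/(40*(9/2)) = 1/180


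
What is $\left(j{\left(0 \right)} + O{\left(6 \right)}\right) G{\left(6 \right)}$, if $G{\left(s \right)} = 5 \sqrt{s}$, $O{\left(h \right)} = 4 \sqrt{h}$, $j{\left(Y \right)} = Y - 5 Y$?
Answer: $120$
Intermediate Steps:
$j{\left(Y \right)} = - 4 Y$
$\left(j{\left(0 \right)} + O{\left(6 \right)}\right) G{\left(6 \right)} = \left(\left(-4\right) 0 + 4 \sqrt{6}\right) 5 \sqrt{6} = \left(0 + 4 \sqrt{6}\right) 5 \sqrt{6} = 4 \sqrt{6} \cdot 5 \sqrt{6} = 120$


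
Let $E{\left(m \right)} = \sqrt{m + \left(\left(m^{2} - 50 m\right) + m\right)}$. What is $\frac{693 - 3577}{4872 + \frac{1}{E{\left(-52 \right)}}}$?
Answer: $- \frac{73064409600}{123429196799} + \frac{57680 \sqrt{13}}{123429196799} \approx -0.59195$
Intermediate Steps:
$E{\left(m \right)} = \sqrt{m^{2} - 48 m}$ ($E{\left(m \right)} = \sqrt{m + \left(m^{2} - 49 m\right)} = \sqrt{m^{2} - 48 m}$)
$\frac{693 - 3577}{4872 + \frac{1}{E{\left(-52 \right)}}} = \frac{693 - 3577}{4872 + \frac{1}{\sqrt{- 52 \left(-48 - 52\right)}}} = - \frac{2884}{4872 + \frac{1}{\sqrt{\left(-52\right) \left(-100\right)}}} = - \frac{2884}{4872 + \frac{1}{\sqrt{5200}}} = - \frac{2884}{4872 + \frac{1}{20 \sqrt{13}}} = - \frac{2884}{4872 + \frac{\sqrt{13}}{260}}$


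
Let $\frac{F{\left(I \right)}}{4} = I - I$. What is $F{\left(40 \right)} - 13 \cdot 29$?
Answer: $-377$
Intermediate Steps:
$F{\left(I \right)} = 0$ ($F{\left(I \right)} = 4 \left(I - I\right) = 4 \cdot 0 = 0$)
$F{\left(40 \right)} - 13 \cdot 29 = 0 - 13 \cdot 29 = 0 - 377 = -377$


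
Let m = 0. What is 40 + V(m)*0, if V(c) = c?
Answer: 40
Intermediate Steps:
40 + V(m)*0 = 40 + 0*0 = 40 + 0 = 40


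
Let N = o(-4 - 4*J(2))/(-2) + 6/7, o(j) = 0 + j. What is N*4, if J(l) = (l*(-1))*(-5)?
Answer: 640/7 ≈ 91.429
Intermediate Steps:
J(l) = 5*l (J(l) = -l*(-5) = 5*l)
o(j) = j
N = 160/7 (N = (-4 - 20*2)/(-2) + 6/7 = (-4 - 4*10)*(-½) + 6*(⅐) = (-4 - 40)*(-½) + 6/7 = -44*(-½) + 6/7 = 22 + 6/7 = 160/7 ≈ 22.857)
N*4 = (160/7)*4 = 640/7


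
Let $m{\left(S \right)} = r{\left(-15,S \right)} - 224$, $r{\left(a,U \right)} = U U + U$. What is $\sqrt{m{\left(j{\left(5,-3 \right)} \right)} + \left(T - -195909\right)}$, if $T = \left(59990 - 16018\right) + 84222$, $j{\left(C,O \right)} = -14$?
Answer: $\sqrt{324061} \approx 569.26$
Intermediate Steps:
$r{\left(a,U \right)} = U + U^{2}$ ($r{\left(a,U \right)} = U^{2} + U = U + U^{2}$)
$T = 128194$ ($T = 43972 + 84222 = 128194$)
$m{\left(S \right)} = -224 + S \left(1 + S\right)$ ($m{\left(S \right)} = S \left(1 + S\right) - 224 = -224 + S \left(1 + S\right)$)
$\sqrt{m{\left(j{\left(5,-3 \right)} \right)} + \left(T - -195909\right)} = \sqrt{\left(-224 - 14 \left(1 - 14\right)\right) + \left(128194 - -195909\right)} = \sqrt{\left(-224 - -182\right) + \left(128194 + 195909\right)} = \sqrt{\left(-224 + 182\right) + 324103} = \sqrt{-42 + 324103} = \sqrt{324061}$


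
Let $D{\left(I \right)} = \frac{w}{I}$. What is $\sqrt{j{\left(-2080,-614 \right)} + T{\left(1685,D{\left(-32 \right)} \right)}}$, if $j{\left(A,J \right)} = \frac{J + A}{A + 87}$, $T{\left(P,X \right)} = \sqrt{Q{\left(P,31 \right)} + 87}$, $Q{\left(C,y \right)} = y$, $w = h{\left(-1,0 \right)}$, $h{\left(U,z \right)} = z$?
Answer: $\frac{\sqrt{5369142 + 3972049 \sqrt{118}}}{1993} \approx 3.4949$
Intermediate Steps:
$w = 0$
$D{\left(I \right)} = 0$ ($D{\left(I \right)} = \frac{0}{I} = 0$)
$T{\left(P,X \right)} = \sqrt{118}$ ($T{\left(P,X \right)} = \sqrt{31 + 87} = \sqrt{118}$)
$j{\left(A,J \right)} = \frac{A + J}{87 + A}$
$\sqrt{j{\left(-2080,-614 \right)} + T{\left(1685,D{\left(-32 \right)} \right)}} = \sqrt{\frac{-2080 - 614}{87 - 2080} + \sqrt{118}} = \sqrt{\frac{1}{-1993} \left(-2694\right) + \sqrt{118}} = \sqrt{\left(- \frac{1}{1993}\right) \left(-2694\right) + \sqrt{118}} = \sqrt{\frac{2694}{1993} + \sqrt{118}}$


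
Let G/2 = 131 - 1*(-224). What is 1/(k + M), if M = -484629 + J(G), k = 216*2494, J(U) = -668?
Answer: 1/53407 ≈ 1.8724e-5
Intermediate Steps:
G = 710 (G = 2*(131 - 1*(-224)) = 2*(131 + 224) = 2*355 = 710)
k = 538704
M = -485297 (M = -484629 - 668 = -485297)
1/(k + M) = 1/(538704 - 485297) = 1/53407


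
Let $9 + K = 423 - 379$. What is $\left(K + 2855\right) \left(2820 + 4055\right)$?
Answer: $19868750$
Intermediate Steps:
$K = 35$ ($K = -9 + \left(423 - 379\right) = -9 + 44 = 35$)
$\left(K + 2855\right) \left(2820 + 4055\right) = \left(35 + 2855\right) \left(2820 + 4055\right) = 2890 \cdot 6875 = 19868750$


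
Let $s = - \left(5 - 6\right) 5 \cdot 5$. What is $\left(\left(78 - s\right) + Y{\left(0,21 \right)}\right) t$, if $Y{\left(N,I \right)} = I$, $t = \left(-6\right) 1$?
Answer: $-444$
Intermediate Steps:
$t = -6$
$s = 25$ ($s = - \left(-1\right) 25 = \left(-1\right) \left(-25\right) = 25$)
$\left(\left(78 - s\right) + Y{\left(0,21 \right)}\right) t = \left(\left(78 - 25\right) + 21\right) \left(-6\right) = \left(53 + 21\right) \left(-6\right) = 74 \left(-6\right) = -444$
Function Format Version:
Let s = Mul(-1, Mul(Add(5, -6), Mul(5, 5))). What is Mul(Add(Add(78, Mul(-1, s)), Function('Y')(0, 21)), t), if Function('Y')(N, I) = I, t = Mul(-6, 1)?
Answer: -444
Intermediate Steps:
t = -6
s = 25 (s = Mul(-1, Mul(-1, 25)) = Mul(-1, -25) = 25)
Mul(Add(Add(78, Mul(-1, s)), Function('Y')(0, 21)), t) = Mul(Add(Add(78, Mul(-1, 25)), 21), -6) = Mul(Add(Add(78, -25), 21), -6) = Mul(Add(53, 21), -6) = Mul(74, -6) = -444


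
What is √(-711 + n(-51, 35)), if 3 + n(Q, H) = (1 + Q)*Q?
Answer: 6*√51 ≈ 42.849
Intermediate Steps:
n(Q, H) = -3 + Q*(1 + Q) (n(Q, H) = -3 + (1 + Q)*Q = -3 + Q*(1 + Q))
√(-711 + n(-51, 35)) = √(-711 + (-3 - 51 + (-51)²)) = √(-711 + (-3 - 51 + 2601)) = √(-711 + 2547) = √1836 = 6*√51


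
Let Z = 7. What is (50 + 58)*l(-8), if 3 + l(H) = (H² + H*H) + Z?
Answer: 14256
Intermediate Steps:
l(H) = 4 + 2*H² (l(H) = -3 + ((H² + H*H) + 7) = -3 + ((H² + H²) + 7) = -3 + (2*H² + 7) = -3 + (7 + 2*H²) = 4 + 2*H²)
(50 + 58)*l(-8) = (50 + 58)*(4 + 2*(-8)²) = 108*(4 + 2*64) = 108*(4 + 128) = 108*132 = 14256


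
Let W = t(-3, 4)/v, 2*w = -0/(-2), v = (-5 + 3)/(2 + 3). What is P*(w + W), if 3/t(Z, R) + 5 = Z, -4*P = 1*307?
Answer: -4605/64 ≈ -71.953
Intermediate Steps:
P = -307/4 ≈ -76.750
t(Z, R) = 3/(-5 + Z)
v = -⅖ (v = -2/5 = -2*⅕ = -⅖ ≈ -0.40000)
w = 0 (w = (-0/(-2))/2 = (-0*(-1)/2)/2 = (-5*0)/2 = (½)*0 = 0)
W = 15/16 (W = (3/(-5 - 3))/(-⅖) = (3/(-8))*(-5/2) = (3*(-⅛))*(-5/2) = -3/8*(-5/2) = 15/16 ≈ 0.93750)
P*(w + W) = -307*(0 + 15/16)/4 = -307/4*15/16 = -4605/64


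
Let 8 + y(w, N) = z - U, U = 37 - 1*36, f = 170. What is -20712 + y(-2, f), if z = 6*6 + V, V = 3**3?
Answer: -20658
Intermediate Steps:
V = 27
U = 1 (U = 37 - 36 = 1)
z = 63 (z = 6*6 + 27 = 36 + 27 = 63)
y(w, N) = 54 (y(w, N) = -8 + (63 - 1*1) = -8 + (63 - 1) = -8 + 62 = 54)
-20712 + y(-2, f) = -20712 + 54 = -20658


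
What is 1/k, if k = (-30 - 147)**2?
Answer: 1/31329 ≈ 3.1919e-5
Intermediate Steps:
k = 31329 (k = (-177)**2 = 31329)
1/k = 1/31329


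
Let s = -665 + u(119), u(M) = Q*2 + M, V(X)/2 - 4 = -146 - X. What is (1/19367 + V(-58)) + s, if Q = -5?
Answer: -14021707/19367 ≈ -724.00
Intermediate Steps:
V(X) = -284 - 2*X (V(X) = 8 + 2*(-146 - X) = 8 + (-292 - 2*X) = -284 - 2*X)
u(M) = -10 + M (u(M) = -5*2 + M = -10 + M)
s = -556 (s = -665 + (-10 + 119) = -665 + 109 = -556)
(1/19367 + V(-58)) + s = (1/19367 + (-284 - 2*(-58))) - 556 = (1/19367 + (-284 + 116)) - 556 = (1/19367 - 168) - 556 = -3253655/19367 - 556 = -14021707/19367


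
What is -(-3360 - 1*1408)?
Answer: 4768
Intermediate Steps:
-(-3360 - 1*1408) = -(-3360 - 1408) = -1*(-4768) = 4768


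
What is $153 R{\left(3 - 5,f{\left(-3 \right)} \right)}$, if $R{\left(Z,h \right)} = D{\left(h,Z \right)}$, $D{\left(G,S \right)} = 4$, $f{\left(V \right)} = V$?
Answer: $612$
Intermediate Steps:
$R{\left(Z,h \right)} = 4$
$153 R{\left(3 - 5,f{\left(-3 \right)} \right)} = 153 \cdot 4 = 612$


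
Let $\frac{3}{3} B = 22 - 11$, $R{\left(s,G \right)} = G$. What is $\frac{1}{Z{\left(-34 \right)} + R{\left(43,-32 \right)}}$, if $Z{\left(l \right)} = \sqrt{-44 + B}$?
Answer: $- \frac{32}{1057} - \frac{i \sqrt{33}}{1057} \approx -0.030274 - 0.0054348 i$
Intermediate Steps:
$B = 11$ ($B = 22 - 11 = 11$)
$Z{\left(l \right)} = i \sqrt{33}$ ($Z{\left(l \right)} = \sqrt{-44 + 11} = \sqrt{-33} = i \sqrt{33}$)
$\frac{1}{Z{\left(-34 \right)} + R{\left(43,-32 \right)}} = \frac{1}{i \sqrt{33} - 32} = \frac{1}{-32 + i \sqrt{33}}$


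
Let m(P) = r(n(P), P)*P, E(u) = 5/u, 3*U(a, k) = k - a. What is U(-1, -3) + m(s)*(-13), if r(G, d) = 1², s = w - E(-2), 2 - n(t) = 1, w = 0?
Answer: -199/6 ≈ -33.167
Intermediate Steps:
U(a, k) = -a/3 + k/3 (U(a, k) = (k - a)/3 = -a/3 + k/3)
n(t) = 1 (n(t) = 2 - 1*1 = 2 - 1 = 1)
s = 5/2 (s = 0 - 5/(-2) = 0 - 5*(-1)/2 = 0 - 1*(-5/2) = 0 + 5/2 = 5/2 ≈ 2.5000)
r(G, d) = 1
m(P) = P (m(P) = 1*P = P)
U(-1, -3) + m(s)*(-13) = (-⅓*(-1) + (⅓)*(-3)) + (5/2)*(-13) = (⅓ - 1) - 65/2 = -⅔ - 65/2 = -199/6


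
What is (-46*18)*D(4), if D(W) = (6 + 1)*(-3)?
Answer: 17388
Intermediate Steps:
D(W) = -21 (D(W) = 7*(-3) = -21)
(-46*18)*D(4) = -46*18*(-21) = -828*(-21) = 17388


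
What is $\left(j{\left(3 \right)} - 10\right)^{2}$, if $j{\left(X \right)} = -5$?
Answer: $225$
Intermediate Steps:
$\left(j{\left(3 \right)} - 10\right)^{2} = \left(-5 - 10\right)^{2} = \left(-15\right)^{2} = 225$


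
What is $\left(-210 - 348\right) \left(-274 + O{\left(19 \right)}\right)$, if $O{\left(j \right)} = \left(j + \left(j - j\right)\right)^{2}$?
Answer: $-48546$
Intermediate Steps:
$O{\left(j \right)} = j^{2}$ ($O{\left(j \right)} = \left(j + 0\right)^{2} = j^{2}$)
$\left(-210 - 348\right) \left(-274 + O{\left(19 \right)}\right) = \left(-210 - 348\right) \left(-274 + 19^{2}\right) = - 558 \left(-274 + 361\right) = \left(-558\right) 87 = -48546$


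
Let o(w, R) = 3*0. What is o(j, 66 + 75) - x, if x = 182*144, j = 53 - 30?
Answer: -26208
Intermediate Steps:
j = 23
o(w, R) = 0
x = 26208
o(j, 66 + 75) - x = 0 - 1*26208 = 0 - 26208 = -26208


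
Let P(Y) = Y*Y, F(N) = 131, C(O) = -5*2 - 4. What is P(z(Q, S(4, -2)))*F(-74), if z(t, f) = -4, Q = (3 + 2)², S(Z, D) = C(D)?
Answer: 2096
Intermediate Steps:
C(O) = -14 (C(O) = -10 - 4 = -14)
S(Z, D) = -14
Q = 25 (Q = 5² = 25)
P(Y) = Y²
P(z(Q, S(4, -2)))*F(-74) = (-4)²*131 = 16*131 = 2096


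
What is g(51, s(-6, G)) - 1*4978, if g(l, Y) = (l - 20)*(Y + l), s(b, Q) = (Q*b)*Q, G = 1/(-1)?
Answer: -3583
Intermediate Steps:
G = -1
s(b, Q) = b*Q**2
g(l, Y) = (-20 + l)*(Y + l)
g(51, s(-6, G)) - 1*4978 = (51**2 - (-120)*(-1)**2 - 20*51 - 6*(-1)**2*51) - 1*4978 = (2601 - (-120) - 1020 - 6*1*51) - 4978 = (2601 - 20*(-6) - 1020 - 6*51) - 4978 = (2601 + 120 - 1020 - 306) - 4978 = 1395 - 4978 = -3583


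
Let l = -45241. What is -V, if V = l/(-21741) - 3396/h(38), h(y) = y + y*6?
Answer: 30899165/2891553 ≈ 10.686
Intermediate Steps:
h(y) = 7*y (h(y) = y + 6*y = 7*y)
V = -30899165/2891553 (V = -45241/(-21741) - 3396/(7*38) = -45241*(-1/21741) - 3396/266 = 45241/21741 - 3396*1/266 = 45241/21741 - 1698/133 = -30899165/2891553 ≈ -10.686)
-V = -1*(-30899165/2891553) = 30899165/2891553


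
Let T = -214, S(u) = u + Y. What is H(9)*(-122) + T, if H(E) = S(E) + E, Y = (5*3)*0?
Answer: -2410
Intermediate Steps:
Y = 0 (Y = 15*0 = 0)
S(u) = u (S(u) = u + 0 = u)
H(E) = 2*E (H(E) = E + E = 2*E)
H(9)*(-122) + T = (2*9)*(-122) - 214 = 18*(-122) - 214 = -2196 - 214 = -2410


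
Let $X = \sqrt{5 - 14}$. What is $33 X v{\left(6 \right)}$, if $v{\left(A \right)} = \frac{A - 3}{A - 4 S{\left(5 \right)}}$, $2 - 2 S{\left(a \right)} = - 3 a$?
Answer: $- \frac{297 i}{28} \approx - 10.607 i$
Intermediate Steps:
$S{\left(a \right)} = 1 + \frac{3 a}{2}$ ($S{\left(a \right)} = 1 - \frac{\left(-3\right) a}{2} = 1 + \frac{3 a}{2}$)
$X = 3 i$ ($X = \sqrt{-9} = 3 i \approx 3.0 i$)
$v{\left(A \right)} = \frac{-3 + A}{-34 + A}$ ($v{\left(A \right)} = \frac{A - 3}{A - 4 \left(1 + \frac{3}{2} \cdot 5\right)} = \frac{-3 + A}{A - 4 \left(1 + \frac{15}{2}\right)} = \frac{-3 + A}{A - 34} = \frac{-3 + A}{-34 + A}$)
$33 X v{\left(6 \right)} = 33 \cdot 3 i \frac{-3 + 6}{-34 + 6} = 99 i \frac{1}{-28} \cdot 3 = 99 i \left(\left(- \frac{1}{28}\right) 3\right) = 99 i \left(- \frac{3}{28}\right) = - \frac{297 i}{28}$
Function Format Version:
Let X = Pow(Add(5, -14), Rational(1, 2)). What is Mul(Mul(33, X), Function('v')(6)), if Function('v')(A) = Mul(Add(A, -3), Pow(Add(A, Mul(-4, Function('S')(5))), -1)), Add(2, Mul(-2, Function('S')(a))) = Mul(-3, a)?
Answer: Mul(Rational(-297, 28), I) ≈ Mul(-10.607, I)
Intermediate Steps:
Function('S')(a) = Add(1, Mul(Rational(3, 2), a)) (Function('S')(a) = Add(1, Mul(Rational(-1, 2), Mul(-3, a))) = Add(1, Mul(Rational(3, 2), a)))
X = Mul(3, I) (X = Pow(-9, Rational(1, 2)) = Mul(3, I) ≈ Mul(3.0000, I))
Function('v')(A) = Mul(Pow(Add(-34, A), -1), Add(-3, A)) (Function('v')(A) = Mul(Add(A, -3), Pow(Add(A, Mul(-4, Add(1, Mul(Rational(3, 2), 5)))), -1)) = Mul(Add(-3, A), Pow(Add(A, Mul(-4, Add(1, Rational(15, 2)))), -1)) = Mul(Add(-3, A), Pow(Add(A, Mul(-4, Rational(17, 2))), -1)) = Mul(Add(-3, A), Pow(Add(A, -34), -1)) = Mul(Add(-3, A), Pow(Add(-34, A), -1)) = Mul(Pow(Add(-34, A), -1), Add(-3, A)))
Mul(Mul(33, X), Function('v')(6)) = Mul(Mul(33, Mul(3, I)), Mul(Pow(Add(-34, 6), -1), Add(-3, 6))) = Mul(Mul(99, I), Mul(Pow(-28, -1), 3)) = Mul(Mul(99, I), Mul(Rational(-1, 28), 3)) = Mul(Mul(99, I), Rational(-3, 28)) = Mul(Rational(-297, 28), I)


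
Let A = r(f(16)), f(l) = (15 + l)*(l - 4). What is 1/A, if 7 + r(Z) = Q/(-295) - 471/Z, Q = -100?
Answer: -7316/57995 ≈ -0.12615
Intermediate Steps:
f(l) = (-4 + l)*(15 + l) (f(l) = (15 + l)*(-4 + l) = (-4 + l)*(15 + l))
r(Z) = -393/59 - 471/Z (r(Z) = -7 + (-100/(-295) - 471/Z) = -7 + (-100*(-1/295) - 471/Z) = -7 + (20/59 - 471/Z) = -393/59 - 471/Z)
A = -57995/7316 (A = -393/59 - 471/(-60 + 16**2 + 11*16) = -393/59 - 471/(-60 + 256 + 176) = -393/59 - 471/372 = -393/59 - 471*1/372 = -393/59 - 157/124 = -57995/7316 ≈ -7.9271)
1/A = 1/(-57995/7316) = -7316/57995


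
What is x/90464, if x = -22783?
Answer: -22783/90464 ≈ -0.25185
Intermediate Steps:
x/90464 = -22783/90464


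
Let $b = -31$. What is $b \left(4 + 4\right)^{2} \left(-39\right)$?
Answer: $77376$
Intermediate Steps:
$b \left(4 + 4\right)^{2} \left(-39\right) = - 31 \left(4 + 4\right)^{2} \left(-39\right) = - 31 \cdot 8^{2} \left(-39\right) = \left(-31\right) 64 \left(-39\right) = \left(-1984\right) \left(-39\right) = 77376$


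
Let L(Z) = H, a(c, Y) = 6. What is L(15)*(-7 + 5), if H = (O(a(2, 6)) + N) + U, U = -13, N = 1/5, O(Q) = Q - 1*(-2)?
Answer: 48/5 ≈ 9.6000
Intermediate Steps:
O(Q) = 2 + Q (O(Q) = Q + 2 = 2 + Q)
N = 1/5 ≈ 0.20000
H = -24/5 (H = ((2 + 6) + 1/5) - 13 = (8 + 1/5) - 13 = 41/5 - 13 = -24/5 ≈ -4.8000)
L(Z) = -24/5
L(15)*(-7 + 5) = -24*(-7 + 5)/5 = -24/5*(-2) = 48/5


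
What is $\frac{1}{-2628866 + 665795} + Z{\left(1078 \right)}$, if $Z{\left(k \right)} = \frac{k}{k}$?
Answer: $\frac{1963070}{1963071} \approx 1.0$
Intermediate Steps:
$Z{\left(k \right)} = 1$
$\frac{1}{-2628866 + 665795} + Z{\left(1078 \right)} = \frac{1}{-2628866 + 665795} + 1 = \frac{1}{-1963071} + 1 = - \frac{1}{1963071} + 1 = \frac{1963070}{1963071}$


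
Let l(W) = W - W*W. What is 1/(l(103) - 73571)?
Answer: -1/84077 ≈ -1.1894e-5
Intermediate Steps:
l(W) = W - W**2
1/(l(103) - 73571) = 1/(103*(1 - 1*103) - 73571) = 1/(103*(1 - 103) - 73571) = 1/(103*(-102) - 73571) = 1/(-10506 - 73571) = 1/(-84077) = -1/84077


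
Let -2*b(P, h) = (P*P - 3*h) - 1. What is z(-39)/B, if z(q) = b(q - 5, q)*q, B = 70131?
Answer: 13338/23377 ≈ 0.57056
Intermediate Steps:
b(P, h) = ½ - P²/2 + 3*h/2 (b(P, h) = -((P*P - 3*h) - 1)/2 = -((P² - 3*h) - 1)/2 = -(-1 + P² - 3*h)/2 = ½ - P²/2 + 3*h/2)
z(q) = q*(½ - (-5 + q)²/2 + 3*q/2) (z(q) = (½ - (q - 5)²/2 + 3*q/2)*q = (½ - (-5 + q)²/2 + 3*q/2)*q = q*(½ - (-5 + q)²/2 + 3*q/2))
z(-39)/B = ((½)*(-39)*(-24 - 1*(-39)² + 13*(-39)))/70131 = ((½)*(-39)*(-24 - 1*1521 - 507))*(1/70131) = ((½)*(-39)*(-24 - 1521 - 507))*(1/70131) = ((½)*(-39)*(-2052))*(1/70131) = 40014*(1/70131) = 13338/23377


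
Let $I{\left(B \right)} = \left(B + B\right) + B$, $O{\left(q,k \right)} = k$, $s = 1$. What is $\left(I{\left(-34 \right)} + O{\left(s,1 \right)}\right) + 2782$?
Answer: $2681$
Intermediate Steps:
$I{\left(B \right)} = 3 B$ ($I{\left(B \right)} = 2 B + B = 3 B$)
$\left(I{\left(-34 \right)} + O{\left(s,1 \right)}\right) + 2782 = \left(3 \left(-34\right) + 1\right) + 2782 = \left(-102 + 1\right) + 2782 = -101 + 2782 = 2681$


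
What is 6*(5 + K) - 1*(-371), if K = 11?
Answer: 467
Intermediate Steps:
6*(5 + K) - 1*(-371) = 6*(5 + 11) - 1*(-371) = 6*16 + 371 = 96 + 371 = 467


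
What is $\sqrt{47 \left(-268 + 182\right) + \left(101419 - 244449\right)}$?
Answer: $8 i \sqrt{2298} \approx 383.5 i$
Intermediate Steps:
$\sqrt{47 \left(-268 + 182\right) + \left(101419 - 244449\right)} = \sqrt{47 \left(-86\right) - 143030} = \sqrt{-4042 - 143030} = \sqrt{-147072} = 8 i \sqrt{2298}$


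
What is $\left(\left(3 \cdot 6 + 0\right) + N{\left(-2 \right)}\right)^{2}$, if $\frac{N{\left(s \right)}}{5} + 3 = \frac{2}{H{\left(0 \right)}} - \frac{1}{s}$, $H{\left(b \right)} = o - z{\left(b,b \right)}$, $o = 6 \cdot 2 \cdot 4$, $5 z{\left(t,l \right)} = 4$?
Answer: $\frac{113569}{3481} \approx 32.625$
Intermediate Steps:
$z{\left(t,l \right)} = \frac{4}{5}$ ($z{\left(t,l \right)} = \frac{1}{5} \cdot 4 = \frac{4}{5}$)
$o = 48$ ($o = 12 \cdot 4 = 48$)
$H{\left(b \right)} = \frac{236}{5}$ ($H{\left(b \right)} = 48 - \frac{4}{5} = \frac{236}{5}$)
$N{\left(s \right)} = - \frac{1745}{118} - \frac{5}{s}$ ($N{\left(s \right)} = -15 + 5 \left(\frac{2}{\frac{236}{5}} - \frac{1}{s}\right) = -15 + 5 \left(2 \cdot \frac{5}{236} - \frac{1}{s}\right) = -15 + 5 \left(\frac{5}{118} - \frac{1}{s}\right) = -15 + \left(\frac{25}{118} - \frac{5}{s}\right) = - \frac{1745}{118} - \frac{5}{s}$)
$\left(\left(3 \cdot 6 + 0\right) + N{\left(-2 \right)}\right)^{2} = \left(\left(3 \cdot 6 + 0\right) - \left(\frac{1745}{118} + \frac{5}{-2}\right)\right)^{2} = \left(\left(18 + 0\right) - \frac{725}{59}\right)^{2} = \left(18 + \left(- \frac{1745}{118} + \frac{5}{2}\right)\right)^{2} = \left(18 - \frac{725}{59}\right)^{2} = \left(\frac{337}{59}\right)^{2} = \frac{113569}{3481}$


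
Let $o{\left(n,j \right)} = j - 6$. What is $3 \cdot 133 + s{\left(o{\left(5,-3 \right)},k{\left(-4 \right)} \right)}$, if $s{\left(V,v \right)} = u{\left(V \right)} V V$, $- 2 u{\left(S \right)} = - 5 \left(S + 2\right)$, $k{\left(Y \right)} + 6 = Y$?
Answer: $- \frac{2037}{2} \approx -1018.5$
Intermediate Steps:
$k{\left(Y \right)} = -6 + Y$
$u{\left(S \right)} = 5 + \frac{5 S}{2}$ ($u{\left(S \right)} = - \frac{\left(-5\right) \left(S + 2\right)}{2} = - \frac{\left(-5\right) \left(2 + S\right)}{2} = - \frac{-10 - 5 S}{2} = 5 + \frac{5 S}{2}$)
$o{\left(n,j \right)} = -6 + j$ ($o{\left(n,j \right)} = j - 6 = -6 + j$)
$s{\left(V,v \right)} = V^{2} \left(5 + \frac{5 V}{2}\right)$ ($s{\left(V,v \right)} = \left(5 + \frac{5 V}{2}\right) V V = V \left(5 + \frac{5 V}{2}\right) V = V^{2} \left(5 + \frac{5 V}{2}\right)$)
$3 \cdot 133 + s{\left(o{\left(5,-3 \right)},k{\left(-4 \right)} \right)} = 3 \cdot 133 + \frac{5 \left(-6 - 3\right)^{2} \left(2 - 9\right)}{2} = 399 + \frac{5 \left(-9\right)^{2} \left(2 - 9\right)}{2} = 399 + \frac{5}{2} \cdot 81 \left(-7\right) = 399 - \frac{2835}{2} = - \frac{2037}{2}$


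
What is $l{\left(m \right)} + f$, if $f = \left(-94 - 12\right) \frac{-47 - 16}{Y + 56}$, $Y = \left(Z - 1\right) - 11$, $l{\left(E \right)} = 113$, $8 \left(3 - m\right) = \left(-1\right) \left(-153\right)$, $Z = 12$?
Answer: $\frac{929}{4} \approx 232.25$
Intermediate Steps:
$m = - \frac{129}{8}$ ($m = 3 - \frac{\left(-1\right) \left(-153\right)}{8} = 3 - \frac{153}{8} = - \frac{129}{8} \approx -16.125$)
$Y = 0$ ($Y = \left(12 - 1\right) - 11 = 11 - 11 = 0$)
$f = \frac{477}{4}$ ($f = \left(-94 - 12\right) \frac{-47 - 16}{0 + 56} = - 106 \left(- \frac{63}{56}\right) = - 106 \left(\left(-63\right) \frac{1}{56}\right) = \left(-106\right) \left(- \frac{9}{8}\right) = \frac{477}{4} \approx 119.25$)
$l{\left(m \right)} + f = 113 + \frac{477}{4} = \frac{929}{4}$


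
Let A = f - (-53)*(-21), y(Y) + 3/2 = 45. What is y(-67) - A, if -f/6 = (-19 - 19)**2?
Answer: 19641/2 ≈ 9820.5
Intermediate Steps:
f = -8664 (f = -6*(-19 - 19)**2 = -6*(-38)**2 = -6*1444 = -8664)
y(Y) = 87/2 (y(Y) = -3/2 + 45 = 87/2)
A = -9777 (A = -8664 - (-53)*(-21) = -8664 - 1*1113 = -8664 - 1113 = -9777)
y(-67) - A = 87/2 - 1*(-9777) = 87/2 + 9777 = 19641/2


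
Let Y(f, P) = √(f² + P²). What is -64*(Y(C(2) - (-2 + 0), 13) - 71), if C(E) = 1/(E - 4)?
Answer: 4544 - 32*√685 ≈ 3706.5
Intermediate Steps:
C(E) = 1/(-4 + E)
Y(f, P) = √(P² + f²)
-64*(Y(C(2) - (-2 + 0), 13) - 71) = -64*(√(13² + (1/(-4 + 2) - (-2 + 0))²) - 71) = -64*(√(169 + (1/(-2) - 1*(-2))²) - 71) = -64*(√(169 + (-½ + 2)²) - 71) = -64*(√(169 + (3/2)²) - 71) = -64*(√(169 + 9/4) - 71) = -64*(√(685/4) - 71) = -64*(√685/2 - 71) = -64*(-71 + √685/2) = 4544 - 32*√685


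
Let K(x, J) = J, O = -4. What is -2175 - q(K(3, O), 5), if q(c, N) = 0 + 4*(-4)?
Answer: -2159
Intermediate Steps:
q(c, N) = -16 (q(c, N) = 0 - 16 = -16)
-2175 - q(K(3, O), 5) = -2175 - 1*(-16) = -2175 + 16 = -2159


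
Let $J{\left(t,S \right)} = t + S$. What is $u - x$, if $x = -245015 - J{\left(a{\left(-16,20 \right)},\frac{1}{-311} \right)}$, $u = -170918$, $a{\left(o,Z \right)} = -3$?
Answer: $\frac{23043233}{311} \approx 74094.0$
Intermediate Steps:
$J{\left(t,S \right)} = S + t$
$x = - \frac{76198731}{311}$ ($x = -245015 - \left(\frac{1}{-311} - 3\right) = -245015 - \left(- \frac{1}{311} - 3\right) = -245015 - - \frac{934}{311} = -245015 + \frac{934}{311} = - \frac{76198731}{311} \approx -2.4501 \cdot 10^{5}$)
$u - x = -170918 - - \frac{76198731}{311} = -170918 + \frac{76198731}{311} = \frac{23043233}{311}$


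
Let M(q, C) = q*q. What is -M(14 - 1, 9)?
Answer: -169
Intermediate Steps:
M(q, C) = q²
-M(14 - 1, 9) = -(14 - 1)² = -1*13² = -1*169 = -169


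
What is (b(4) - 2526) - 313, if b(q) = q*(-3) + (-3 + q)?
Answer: -2850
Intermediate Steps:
b(q) = -3 - 2*q (b(q) = -3*q + (-3 + q) = -3 - 2*q)
(b(4) - 2526) - 313 = ((-3 - 2*4) - 2526) - 313 = ((-3 - 8) - 2526) - 313 = (-11 - 2526) - 313 = -2537 - 313 = -2850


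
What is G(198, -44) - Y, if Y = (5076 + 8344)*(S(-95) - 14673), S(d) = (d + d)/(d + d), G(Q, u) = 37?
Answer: 196898277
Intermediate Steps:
S(d) = 1 (S(d) = (2*d)/((2*d)) = (2*d)*(1/(2*d)) = 1)
Y = -196898240 (Y = (5076 + 8344)*(1 - 14673) = 13420*(-14672) = -196898240)
G(198, -44) - Y = 37 - 1*(-196898240) = 37 + 196898240 = 196898277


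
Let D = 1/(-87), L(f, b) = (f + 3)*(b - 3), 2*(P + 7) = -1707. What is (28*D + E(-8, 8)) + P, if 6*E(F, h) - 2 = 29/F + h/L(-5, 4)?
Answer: -1199569/1392 ≈ -861.76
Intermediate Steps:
P = -1721/2 (P = -7 + (½)*(-1707) = -7 - 1707/2 = -1721/2 ≈ -860.50)
L(f, b) = (-3 + b)*(3 + f) (L(f, b) = (3 + f)*(-3 + b) = (-3 + b)*(3 + f))
D = -1/87 ≈ -0.011494
E(F, h) = ⅓ - h/12 + 29/(6*F) (E(F, h) = ⅓ + (29/F + h/(-9 - 3*(-5) + 3*4 + 4*(-5)))/6 = ⅓ + (29/F + h/(-9 + 15 + 12 - 20))/6 = ⅓ + (29/F + h/(-2))/6 = ⅓ + (29/F + h*(-½))/6 = ⅓ + (29/F - h/2)/6 = ⅓ + (-h/12 + 29/(6*F)) = ⅓ - h/12 + 29/(6*F))
(28*D + E(-8, 8)) + P = (28*(-1/87) + (1/12)*(58 - 8*(4 - 1*8))/(-8)) - 1721/2 = (-28/87 + (1/12)*(-⅛)*(58 - 8*(4 - 8))) - 1721/2 = (-28/87 + (1/12)*(-⅛)*(58 - 8*(-4))) - 1721/2 = (-28/87 + (1/12)*(-⅛)*(58 + 32)) - 1721/2 = (-28/87 + (1/12)*(-⅛)*90) - 1721/2 = (-28/87 - 15/16) - 1721/2 = -1753/1392 - 1721/2 = -1199569/1392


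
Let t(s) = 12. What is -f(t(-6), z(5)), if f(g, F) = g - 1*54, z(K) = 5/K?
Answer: 42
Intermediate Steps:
f(g, F) = -54 + g (f(g, F) = g - 54 = -54 + g)
-f(t(-6), z(5)) = -(-54 + 12) = -1*(-42) = 42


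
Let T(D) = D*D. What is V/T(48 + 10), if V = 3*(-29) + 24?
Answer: -63/3364 ≈ -0.018728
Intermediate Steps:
T(D) = D²
V = -63 (V = -87 + 24 = -63)
V/T(48 + 10) = -63/(48 + 10)² = -63/(58²) = -63/3364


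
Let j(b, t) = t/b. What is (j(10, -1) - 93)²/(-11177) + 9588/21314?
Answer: -3878818177/11911328900 ≈ -0.32564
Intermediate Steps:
(j(10, -1) - 93)²/(-11177) + 9588/21314 = (-1/10 - 93)²/(-11177) + 9588/21314 = (-1*⅒ - 93)²*(-1/11177) + 9588*(1/21314) = (-⅒ - 93)²*(-1/11177) + 4794/10657 = (-931/10)²*(-1/11177) + 4794/10657 = (866761/100)*(-1/11177) + 4794/10657 = -866761/1117700 + 4794/10657 = -3878818177/11911328900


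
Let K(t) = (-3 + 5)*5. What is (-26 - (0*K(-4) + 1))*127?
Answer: -3429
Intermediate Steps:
K(t) = 10 (K(t) = 2*5 = 10)
(-26 - (0*K(-4) + 1))*127 = (-26 - (0*10 + 1))*127 = (-26 - (0 + 1))*127 = (-26 - 1*1)*127 = (-26 - 1)*127 = -27*127 = -3429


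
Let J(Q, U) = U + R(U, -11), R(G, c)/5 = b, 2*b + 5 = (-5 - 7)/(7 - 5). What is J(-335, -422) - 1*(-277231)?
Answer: 553563/2 ≈ 2.7678e+5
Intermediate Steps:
b = -11/2 (b = -5/2 + ((-5 - 7)/(7 - 5))/2 = -5/2 + (-12/2)/2 = -5/2 + (-12*1/2)/2 = -5/2 + (1/2)*(-6) = -5/2 - 3 = -11/2 ≈ -5.5000)
R(G, c) = -55/2 (R(G, c) = 5*(-11/2) = -55/2)
J(Q, U) = -55/2 + U (J(Q, U) = U - 55/2 = -55/2 + U)
J(-335, -422) - 1*(-277231) = (-55/2 - 422) - 1*(-277231) = -899/2 + 277231 = 553563/2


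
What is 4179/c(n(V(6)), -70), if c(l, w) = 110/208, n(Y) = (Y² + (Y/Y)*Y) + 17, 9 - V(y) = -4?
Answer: 434616/55 ≈ 7902.1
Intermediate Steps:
V(y) = 13 (V(y) = 9 - 1*(-4) = 9 + 4 = 13)
n(Y) = 17 + Y + Y² (n(Y) = (Y² + 1*Y) + 17 = (Y² + Y) + 17 = (Y + Y²) + 17 = 17 + Y + Y²)
c(l, w) = 55/104 (c(l, w) = 110*(1/208) = 55/104)
4179/c(n(V(6)), -70) = 4179/(55/104) = 4179*(104/55) = 434616/55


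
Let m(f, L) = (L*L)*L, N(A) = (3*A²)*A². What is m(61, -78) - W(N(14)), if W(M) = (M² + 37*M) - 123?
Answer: -13286840109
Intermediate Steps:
N(A) = 3*A⁴
m(f, L) = L³ (m(f, L) = L²*L = L³)
W(M) = -123 + M² + 37*M
m(61, -78) - W(N(14)) = (-78)³ - (-123 + (3*14⁴)² + 37*(3*14⁴)) = -474552 - (-123 + (3*38416)² + 37*(3*38416)) = -474552 - (-123 + 115248² + 37*115248) = -474552 - (-123 + 13282101504 + 4264176) = -474552 - 1*13286365557 = -474552 - 13286365557 = -13286840109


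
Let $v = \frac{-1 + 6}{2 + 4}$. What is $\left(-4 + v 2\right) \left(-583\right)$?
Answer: $\frac{4081}{3} \approx 1360.3$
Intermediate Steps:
$v = \frac{5}{6} \approx 0.83333$
$\left(-4 + v 2\right) \left(-583\right) = \left(-4 + \frac{5}{6} \cdot 2\right) \left(-583\right) = \left(-4 + \frac{5}{3}\right) \left(-583\right) = \left(- \frac{7}{3}\right) \left(-583\right) = \frac{4081}{3}$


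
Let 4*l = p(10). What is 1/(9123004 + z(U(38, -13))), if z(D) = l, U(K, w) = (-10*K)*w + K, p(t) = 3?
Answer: 4/36492019 ≈ 1.0961e-7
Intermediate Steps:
l = 3/4 (l = (1/4)*3 = 3/4 ≈ 0.75000)
U(K, w) = K - 10*K*w (U(K, w) = -10*K*w + K = K - 10*K*w)
z(D) = 3/4
1/(9123004 + z(U(38, -13))) = 1/(9123004 + 3/4) = 1/(36492019/4) = 4/36492019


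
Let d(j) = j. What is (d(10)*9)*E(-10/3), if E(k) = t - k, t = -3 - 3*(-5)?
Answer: 1380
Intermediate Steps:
t = 12 (t = -3 + 15 = 12)
E(k) = 12 - k
(d(10)*9)*E(-10/3) = (10*9)*(12 - (-10)/3) = 90*(12 - (-10)/3) = 90*(12 - 1*(-10/3)) = 90*(12 + 10/3) = 90*(46/3) = 1380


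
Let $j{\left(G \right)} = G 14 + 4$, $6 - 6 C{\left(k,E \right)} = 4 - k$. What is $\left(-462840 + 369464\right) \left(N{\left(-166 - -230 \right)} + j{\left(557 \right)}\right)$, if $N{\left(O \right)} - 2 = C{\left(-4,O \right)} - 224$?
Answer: $- \frac{2123276864}{3} \approx -7.0776 \cdot 10^{8}$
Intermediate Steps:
$C{\left(k,E \right)} = \frac{1}{3} + \frac{k}{6}$ ($C{\left(k,E \right)} = 1 - \frac{4 - k}{6} = 1 + \left(- \frac{2}{3} + \frac{k}{6}\right) = \frac{1}{3} + \frac{k}{6}$)
$N{\left(O \right)} = - \frac{667}{3}$ ($N{\left(O \right)} = 2 + \left(\left(\frac{1}{3} + \frac{1}{6} \left(-4\right)\right) - 224\right) = 2 + \left(\left(\frac{1}{3} - \frac{2}{3}\right) - 224\right) = 2 - \frac{673}{3} = - \frac{667}{3}$)
$j{\left(G \right)} = 4 + 14 G$ ($j{\left(G \right)} = 14 G + 4 = 4 + 14 G$)
$\left(-462840 + 369464\right) \left(N{\left(-166 - -230 \right)} + j{\left(557 \right)}\right) = \left(-462840 + 369464\right) \left(- \frac{667}{3} + \left(4 + 14 \cdot 557\right)\right) = - 93376 \left(- \frac{667}{3} + \left(4 + 7798\right)\right) = - 93376 \left(- \frac{667}{3} + 7802\right) = \left(-93376\right) \frac{22739}{3} = - \frac{2123276864}{3}$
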